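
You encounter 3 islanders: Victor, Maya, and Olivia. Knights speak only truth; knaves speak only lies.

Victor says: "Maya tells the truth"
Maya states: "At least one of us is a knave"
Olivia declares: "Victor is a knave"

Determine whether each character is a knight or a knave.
Victor is a knight.
Maya is a knight.
Olivia is a knave.

Verification:
- Victor (knight) says "Maya tells the truth" - this is TRUE because Maya is a knight.
- Maya (knight) says "At least one of us is a knave" - this is TRUE because Olivia is a knave.
- Olivia (knave) says "Victor is a knave" - this is FALSE (a lie) because Victor is a knight.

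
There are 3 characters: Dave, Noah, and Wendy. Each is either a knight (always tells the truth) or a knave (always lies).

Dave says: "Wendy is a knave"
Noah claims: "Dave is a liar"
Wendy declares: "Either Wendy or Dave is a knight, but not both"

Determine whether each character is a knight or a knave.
Dave is a knave.
Noah is a knight.
Wendy is a knight.

Verification:
- Dave (knave) says "Wendy is a knave" - this is FALSE (a lie) because Wendy is a knight.
- Noah (knight) says "Dave is a liar" - this is TRUE because Dave is a knave.
- Wendy (knight) says "Either Wendy or Dave is a knight, but not both" - this is TRUE because Wendy is a knight and Dave is a knave.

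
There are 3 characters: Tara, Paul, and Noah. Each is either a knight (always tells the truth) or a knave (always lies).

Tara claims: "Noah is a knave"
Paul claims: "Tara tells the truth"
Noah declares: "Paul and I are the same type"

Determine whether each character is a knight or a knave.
Tara is a knight.
Paul is a knight.
Noah is a knave.

Verification:
- Tara (knight) says "Noah is a knave" - this is TRUE because Noah is a knave.
- Paul (knight) says "Tara tells the truth" - this is TRUE because Tara is a knight.
- Noah (knave) says "Paul and I are the same type" - this is FALSE (a lie) because Noah is a knave and Paul is a knight.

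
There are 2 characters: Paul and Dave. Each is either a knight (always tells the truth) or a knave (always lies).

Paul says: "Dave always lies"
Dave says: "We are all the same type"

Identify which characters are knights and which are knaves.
Paul is a knight.
Dave is a knave.

Verification:
- Paul (knight) says "Dave always lies" - this is TRUE because Dave is a knave.
- Dave (knave) says "We are all the same type" - this is FALSE (a lie) because Paul is a knight and Dave is a knave.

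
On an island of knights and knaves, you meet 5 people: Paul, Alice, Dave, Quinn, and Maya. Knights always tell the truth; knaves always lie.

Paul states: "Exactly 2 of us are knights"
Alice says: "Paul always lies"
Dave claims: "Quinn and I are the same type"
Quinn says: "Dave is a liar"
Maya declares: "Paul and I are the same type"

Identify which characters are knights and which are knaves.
Paul is a knight.
Alice is a knave.
Dave is a knave.
Quinn is a knight.
Maya is a knave.

Verification:
- Paul (knight) says "Exactly 2 of us are knights" - this is TRUE because there are 2 knights.
- Alice (knave) says "Paul always lies" - this is FALSE (a lie) because Paul is a knight.
- Dave (knave) says "Quinn and I are the same type" - this is FALSE (a lie) because Dave is a knave and Quinn is a knight.
- Quinn (knight) says "Dave is a liar" - this is TRUE because Dave is a knave.
- Maya (knave) says "Paul and I are the same type" - this is FALSE (a lie) because Maya is a knave and Paul is a knight.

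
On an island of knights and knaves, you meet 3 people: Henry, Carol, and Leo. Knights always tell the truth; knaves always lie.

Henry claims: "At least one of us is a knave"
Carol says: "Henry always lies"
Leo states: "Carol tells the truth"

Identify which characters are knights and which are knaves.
Henry is a knight.
Carol is a knave.
Leo is a knave.

Verification:
- Henry (knight) says "At least one of us is a knave" - this is TRUE because Carol and Leo are knaves.
- Carol (knave) says "Henry always lies" - this is FALSE (a lie) because Henry is a knight.
- Leo (knave) says "Carol tells the truth" - this is FALSE (a lie) because Carol is a knave.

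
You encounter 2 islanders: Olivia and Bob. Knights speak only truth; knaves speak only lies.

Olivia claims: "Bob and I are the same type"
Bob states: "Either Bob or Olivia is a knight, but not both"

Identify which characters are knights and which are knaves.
Olivia is a knave.
Bob is a knight.

Verification:
- Olivia (knave) says "Bob and I are the same type" - this is FALSE (a lie) because Olivia is a knave and Bob is a knight.
- Bob (knight) says "Either Bob or Olivia is a knight, but not both" - this is TRUE because Bob is a knight and Olivia is a knave.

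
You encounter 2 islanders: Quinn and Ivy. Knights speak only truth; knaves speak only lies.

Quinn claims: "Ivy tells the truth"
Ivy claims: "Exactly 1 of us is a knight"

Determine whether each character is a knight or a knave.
Quinn is a knave.
Ivy is a knave.

Verification:
- Quinn (knave) says "Ivy tells the truth" - this is FALSE (a lie) because Ivy is a knave.
- Ivy (knave) says "Exactly 1 of us is a knight" - this is FALSE (a lie) because there are 0 knights.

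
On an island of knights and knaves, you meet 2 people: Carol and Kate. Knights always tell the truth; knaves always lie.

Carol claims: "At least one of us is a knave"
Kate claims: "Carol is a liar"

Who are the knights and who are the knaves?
Carol is a knight.
Kate is a knave.

Verification:
- Carol (knight) says "At least one of us is a knave" - this is TRUE because Kate is a knave.
- Kate (knave) says "Carol is a liar" - this is FALSE (a lie) because Carol is a knight.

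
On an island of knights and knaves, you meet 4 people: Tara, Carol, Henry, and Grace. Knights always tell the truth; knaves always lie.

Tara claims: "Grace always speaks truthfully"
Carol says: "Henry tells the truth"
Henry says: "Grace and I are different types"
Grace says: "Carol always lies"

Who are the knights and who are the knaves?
Tara is a knave.
Carol is a knight.
Henry is a knight.
Grace is a knave.

Verification:
- Tara (knave) says "Grace always speaks truthfully" - this is FALSE (a lie) because Grace is a knave.
- Carol (knight) says "Henry tells the truth" - this is TRUE because Henry is a knight.
- Henry (knight) says "Grace and I are different types" - this is TRUE because Henry is a knight and Grace is a knave.
- Grace (knave) says "Carol always lies" - this is FALSE (a lie) because Carol is a knight.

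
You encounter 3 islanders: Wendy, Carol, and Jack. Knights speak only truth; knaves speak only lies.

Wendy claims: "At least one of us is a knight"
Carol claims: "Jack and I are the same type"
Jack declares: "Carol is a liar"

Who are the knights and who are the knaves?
Wendy is a knight.
Carol is a knave.
Jack is a knight.

Verification:
- Wendy (knight) says "At least one of us is a knight" - this is TRUE because Wendy and Jack are knights.
- Carol (knave) says "Jack and I are the same type" - this is FALSE (a lie) because Carol is a knave and Jack is a knight.
- Jack (knight) says "Carol is a liar" - this is TRUE because Carol is a knave.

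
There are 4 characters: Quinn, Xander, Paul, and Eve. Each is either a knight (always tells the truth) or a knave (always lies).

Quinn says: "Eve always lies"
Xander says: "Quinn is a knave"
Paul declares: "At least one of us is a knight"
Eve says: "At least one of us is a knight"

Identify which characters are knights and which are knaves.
Quinn is a knave.
Xander is a knight.
Paul is a knight.
Eve is a knight.

Verification:
- Quinn (knave) says "Eve always lies" - this is FALSE (a lie) because Eve is a knight.
- Xander (knight) says "Quinn is a knave" - this is TRUE because Quinn is a knave.
- Paul (knight) says "At least one of us is a knight" - this is TRUE because Xander, Paul, and Eve are knights.
- Eve (knight) says "At least one of us is a knight" - this is TRUE because Xander, Paul, and Eve are knights.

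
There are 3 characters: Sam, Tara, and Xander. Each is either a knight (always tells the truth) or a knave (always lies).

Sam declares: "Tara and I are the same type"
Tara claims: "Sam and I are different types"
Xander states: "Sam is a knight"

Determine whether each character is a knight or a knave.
Sam is a knave.
Tara is a knight.
Xander is a knave.

Verification:
- Sam (knave) says "Tara and I are the same type" - this is FALSE (a lie) because Sam is a knave and Tara is a knight.
- Tara (knight) says "Sam and I are different types" - this is TRUE because Tara is a knight and Sam is a knave.
- Xander (knave) says "Sam is a knight" - this is FALSE (a lie) because Sam is a knave.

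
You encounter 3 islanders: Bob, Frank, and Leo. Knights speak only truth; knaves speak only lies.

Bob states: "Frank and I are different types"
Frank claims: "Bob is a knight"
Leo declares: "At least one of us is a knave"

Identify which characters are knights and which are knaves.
Bob is a knave.
Frank is a knave.
Leo is a knight.

Verification:
- Bob (knave) says "Frank and I are different types" - this is FALSE (a lie) because Bob is a knave and Frank is a knave.
- Frank (knave) says "Bob is a knight" - this is FALSE (a lie) because Bob is a knave.
- Leo (knight) says "At least one of us is a knave" - this is TRUE because Bob and Frank are knaves.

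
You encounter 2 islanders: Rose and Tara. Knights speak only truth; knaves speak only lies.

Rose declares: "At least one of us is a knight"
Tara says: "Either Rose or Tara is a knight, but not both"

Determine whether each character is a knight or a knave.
Rose is a knave.
Tara is a knave.

Verification:
- Rose (knave) says "At least one of us is a knight" - this is FALSE (a lie) because no one is a knight.
- Tara (knave) says "Either Rose or Tara is a knight, but not both" - this is FALSE (a lie) because Rose is a knave and Tara is a knave.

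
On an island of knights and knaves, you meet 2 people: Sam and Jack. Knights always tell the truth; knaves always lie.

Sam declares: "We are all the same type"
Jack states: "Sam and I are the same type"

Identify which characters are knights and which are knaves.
Sam is a knight.
Jack is a knight.

Verification:
- Sam (knight) says "We are all the same type" - this is TRUE because Sam and Jack are knights.
- Jack (knight) says "Sam and I are the same type" - this is TRUE because Jack is a knight and Sam is a knight.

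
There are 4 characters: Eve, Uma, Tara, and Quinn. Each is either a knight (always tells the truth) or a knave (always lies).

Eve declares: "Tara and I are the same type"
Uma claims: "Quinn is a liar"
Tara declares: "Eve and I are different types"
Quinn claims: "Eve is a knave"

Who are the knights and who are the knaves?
Eve is a knave.
Uma is a knave.
Tara is a knight.
Quinn is a knight.

Verification:
- Eve (knave) says "Tara and I are the same type" - this is FALSE (a lie) because Eve is a knave and Tara is a knight.
- Uma (knave) says "Quinn is a liar" - this is FALSE (a lie) because Quinn is a knight.
- Tara (knight) says "Eve and I are different types" - this is TRUE because Tara is a knight and Eve is a knave.
- Quinn (knight) says "Eve is a knave" - this is TRUE because Eve is a knave.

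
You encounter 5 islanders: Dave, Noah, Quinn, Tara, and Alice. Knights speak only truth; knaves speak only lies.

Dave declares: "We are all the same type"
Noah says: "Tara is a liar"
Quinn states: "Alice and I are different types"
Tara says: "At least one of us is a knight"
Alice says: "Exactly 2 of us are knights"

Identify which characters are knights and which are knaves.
Dave is a knave.
Noah is a knave.
Quinn is a knave.
Tara is a knight.
Alice is a knave.

Verification:
- Dave (knave) says "We are all the same type" - this is FALSE (a lie) because Tara is a knight and Dave, Noah, Quinn, and Alice are knaves.
- Noah (knave) says "Tara is a liar" - this is FALSE (a lie) because Tara is a knight.
- Quinn (knave) says "Alice and I are different types" - this is FALSE (a lie) because Quinn is a knave and Alice is a knave.
- Tara (knight) says "At least one of us is a knight" - this is TRUE because Tara is a knight.
- Alice (knave) says "Exactly 2 of us are knights" - this is FALSE (a lie) because there are 1 knights.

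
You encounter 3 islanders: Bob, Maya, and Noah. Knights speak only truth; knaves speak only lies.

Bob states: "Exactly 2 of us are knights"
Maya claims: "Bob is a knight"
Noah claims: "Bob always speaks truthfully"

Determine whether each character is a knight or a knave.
Bob is a knave.
Maya is a knave.
Noah is a knave.

Verification:
- Bob (knave) says "Exactly 2 of us are knights" - this is FALSE (a lie) because there are 0 knights.
- Maya (knave) says "Bob is a knight" - this is FALSE (a lie) because Bob is a knave.
- Noah (knave) says "Bob always speaks truthfully" - this is FALSE (a lie) because Bob is a knave.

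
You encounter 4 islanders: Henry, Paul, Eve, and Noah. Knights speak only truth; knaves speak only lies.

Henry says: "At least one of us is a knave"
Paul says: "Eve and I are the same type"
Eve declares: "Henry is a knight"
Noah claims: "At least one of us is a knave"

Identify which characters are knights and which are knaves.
Henry is a knight.
Paul is a knave.
Eve is a knight.
Noah is a knight.

Verification:
- Henry (knight) says "At least one of us is a knave" - this is TRUE because Paul is a knave.
- Paul (knave) says "Eve and I are the same type" - this is FALSE (a lie) because Paul is a knave and Eve is a knight.
- Eve (knight) says "Henry is a knight" - this is TRUE because Henry is a knight.
- Noah (knight) says "At least one of us is a knave" - this is TRUE because Paul is a knave.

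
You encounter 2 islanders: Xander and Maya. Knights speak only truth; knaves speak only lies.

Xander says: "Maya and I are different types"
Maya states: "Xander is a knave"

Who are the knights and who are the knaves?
Xander is a knight.
Maya is a knave.

Verification:
- Xander (knight) says "Maya and I are different types" - this is TRUE because Xander is a knight and Maya is a knave.
- Maya (knave) says "Xander is a knave" - this is FALSE (a lie) because Xander is a knight.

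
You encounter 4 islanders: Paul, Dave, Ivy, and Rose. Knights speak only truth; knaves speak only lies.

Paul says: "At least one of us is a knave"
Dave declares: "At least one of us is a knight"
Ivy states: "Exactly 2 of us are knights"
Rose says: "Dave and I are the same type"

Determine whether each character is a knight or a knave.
Paul is a knight.
Dave is a knight.
Ivy is a knave.
Rose is a knight.

Verification:
- Paul (knight) says "At least one of us is a knave" - this is TRUE because Ivy is a knave.
- Dave (knight) says "At least one of us is a knight" - this is TRUE because Paul, Dave, and Rose are knights.
- Ivy (knave) says "Exactly 2 of us are knights" - this is FALSE (a lie) because there are 3 knights.
- Rose (knight) says "Dave and I are the same type" - this is TRUE because Rose is a knight and Dave is a knight.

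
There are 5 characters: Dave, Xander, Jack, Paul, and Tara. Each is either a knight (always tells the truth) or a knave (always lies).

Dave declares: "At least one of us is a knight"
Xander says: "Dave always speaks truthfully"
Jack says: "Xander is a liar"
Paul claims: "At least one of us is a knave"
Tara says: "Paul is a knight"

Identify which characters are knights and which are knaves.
Dave is a knight.
Xander is a knight.
Jack is a knave.
Paul is a knight.
Tara is a knight.

Verification:
- Dave (knight) says "At least one of us is a knight" - this is TRUE because Dave, Xander, Paul, and Tara are knights.
- Xander (knight) says "Dave always speaks truthfully" - this is TRUE because Dave is a knight.
- Jack (knave) says "Xander is a liar" - this is FALSE (a lie) because Xander is a knight.
- Paul (knight) says "At least one of us is a knave" - this is TRUE because Jack is a knave.
- Tara (knight) says "Paul is a knight" - this is TRUE because Paul is a knight.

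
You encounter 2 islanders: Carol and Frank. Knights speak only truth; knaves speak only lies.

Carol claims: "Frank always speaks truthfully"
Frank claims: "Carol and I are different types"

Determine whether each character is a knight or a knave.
Carol is a knave.
Frank is a knave.

Verification:
- Carol (knave) says "Frank always speaks truthfully" - this is FALSE (a lie) because Frank is a knave.
- Frank (knave) says "Carol and I are different types" - this is FALSE (a lie) because Frank is a knave and Carol is a knave.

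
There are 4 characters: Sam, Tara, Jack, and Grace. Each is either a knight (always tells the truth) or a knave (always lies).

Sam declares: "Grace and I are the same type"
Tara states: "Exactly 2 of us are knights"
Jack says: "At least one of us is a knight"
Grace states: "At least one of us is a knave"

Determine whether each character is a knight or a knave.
Sam is a knight.
Tara is a knave.
Jack is a knight.
Grace is a knight.

Verification:
- Sam (knight) says "Grace and I are the same type" - this is TRUE because Sam is a knight and Grace is a knight.
- Tara (knave) says "Exactly 2 of us are knights" - this is FALSE (a lie) because there are 3 knights.
- Jack (knight) says "At least one of us is a knight" - this is TRUE because Sam, Jack, and Grace are knights.
- Grace (knight) says "At least one of us is a knave" - this is TRUE because Tara is a knave.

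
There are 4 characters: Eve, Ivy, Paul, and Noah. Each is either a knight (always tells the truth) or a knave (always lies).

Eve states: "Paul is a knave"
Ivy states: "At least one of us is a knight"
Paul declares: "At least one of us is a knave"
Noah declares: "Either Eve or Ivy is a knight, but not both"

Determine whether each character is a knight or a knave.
Eve is a knave.
Ivy is a knight.
Paul is a knight.
Noah is a knight.

Verification:
- Eve (knave) says "Paul is a knave" - this is FALSE (a lie) because Paul is a knight.
- Ivy (knight) says "At least one of us is a knight" - this is TRUE because Ivy, Paul, and Noah are knights.
- Paul (knight) says "At least one of us is a knave" - this is TRUE because Eve is a knave.
- Noah (knight) says "Either Eve or Ivy is a knight, but not both" - this is TRUE because Eve is a knave and Ivy is a knight.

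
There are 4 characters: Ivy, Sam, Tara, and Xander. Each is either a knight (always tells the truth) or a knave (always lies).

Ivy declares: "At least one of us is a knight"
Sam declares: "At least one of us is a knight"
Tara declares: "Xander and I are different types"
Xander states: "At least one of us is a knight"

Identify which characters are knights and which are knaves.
Ivy is a knave.
Sam is a knave.
Tara is a knave.
Xander is a knave.

Verification:
- Ivy (knave) says "At least one of us is a knight" - this is FALSE (a lie) because no one is a knight.
- Sam (knave) says "At least one of us is a knight" - this is FALSE (a lie) because no one is a knight.
- Tara (knave) says "Xander and I are different types" - this is FALSE (a lie) because Tara is a knave and Xander is a knave.
- Xander (knave) says "At least one of us is a knight" - this is FALSE (a lie) because no one is a knight.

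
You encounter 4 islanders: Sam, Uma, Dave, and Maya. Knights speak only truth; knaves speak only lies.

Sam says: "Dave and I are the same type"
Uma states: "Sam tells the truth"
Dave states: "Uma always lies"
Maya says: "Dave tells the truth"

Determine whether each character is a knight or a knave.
Sam is a knave.
Uma is a knave.
Dave is a knight.
Maya is a knight.

Verification:
- Sam (knave) says "Dave and I are the same type" - this is FALSE (a lie) because Sam is a knave and Dave is a knight.
- Uma (knave) says "Sam tells the truth" - this is FALSE (a lie) because Sam is a knave.
- Dave (knight) says "Uma always lies" - this is TRUE because Uma is a knave.
- Maya (knight) says "Dave tells the truth" - this is TRUE because Dave is a knight.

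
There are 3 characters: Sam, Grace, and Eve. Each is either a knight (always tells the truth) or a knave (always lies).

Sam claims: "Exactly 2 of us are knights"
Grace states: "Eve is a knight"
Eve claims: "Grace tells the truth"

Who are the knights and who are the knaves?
Sam is a knave.
Grace is a knave.
Eve is a knave.

Verification:
- Sam (knave) says "Exactly 2 of us are knights" - this is FALSE (a lie) because there are 0 knights.
- Grace (knave) says "Eve is a knight" - this is FALSE (a lie) because Eve is a knave.
- Eve (knave) says "Grace tells the truth" - this is FALSE (a lie) because Grace is a knave.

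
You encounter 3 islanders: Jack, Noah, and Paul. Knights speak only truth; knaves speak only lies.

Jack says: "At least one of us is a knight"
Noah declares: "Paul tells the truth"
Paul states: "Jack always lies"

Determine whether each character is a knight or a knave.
Jack is a knight.
Noah is a knave.
Paul is a knave.

Verification:
- Jack (knight) says "At least one of us is a knight" - this is TRUE because Jack is a knight.
- Noah (knave) says "Paul tells the truth" - this is FALSE (a lie) because Paul is a knave.
- Paul (knave) says "Jack always lies" - this is FALSE (a lie) because Jack is a knight.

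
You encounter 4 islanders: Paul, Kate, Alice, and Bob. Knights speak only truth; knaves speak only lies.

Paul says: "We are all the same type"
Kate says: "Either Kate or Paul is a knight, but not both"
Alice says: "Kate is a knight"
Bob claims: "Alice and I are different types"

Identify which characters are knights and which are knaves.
Paul is a knave.
Kate is a knave.
Alice is a knave.
Bob is a knight.

Verification:
- Paul (knave) says "We are all the same type" - this is FALSE (a lie) because Bob is a knight and Paul, Kate, and Alice are knaves.
- Kate (knave) says "Either Kate or Paul is a knight, but not both" - this is FALSE (a lie) because Kate is a knave and Paul is a knave.
- Alice (knave) says "Kate is a knight" - this is FALSE (a lie) because Kate is a knave.
- Bob (knight) says "Alice and I are different types" - this is TRUE because Bob is a knight and Alice is a knave.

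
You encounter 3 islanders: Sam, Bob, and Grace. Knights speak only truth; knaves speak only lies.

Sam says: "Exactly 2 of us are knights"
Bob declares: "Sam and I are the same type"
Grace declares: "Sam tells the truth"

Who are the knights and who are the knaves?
Sam is a knight.
Bob is a knave.
Grace is a knight.

Verification:
- Sam (knight) says "Exactly 2 of us are knights" - this is TRUE because there are 2 knights.
- Bob (knave) says "Sam and I are the same type" - this is FALSE (a lie) because Bob is a knave and Sam is a knight.
- Grace (knight) says "Sam tells the truth" - this is TRUE because Sam is a knight.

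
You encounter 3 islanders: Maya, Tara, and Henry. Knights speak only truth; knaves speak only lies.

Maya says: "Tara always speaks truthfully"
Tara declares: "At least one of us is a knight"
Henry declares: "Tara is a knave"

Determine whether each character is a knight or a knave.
Maya is a knight.
Tara is a knight.
Henry is a knave.

Verification:
- Maya (knight) says "Tara always speaks truthfully" - this is TRUE because Tara is a knight.
- Tara (knight) says "At least one of us is a knight" - this is TRUE because Maya and Tara are knights.
- Henry (knave) says "Tara is a knave" - this is FALSE (a lie) because Tara is a knight.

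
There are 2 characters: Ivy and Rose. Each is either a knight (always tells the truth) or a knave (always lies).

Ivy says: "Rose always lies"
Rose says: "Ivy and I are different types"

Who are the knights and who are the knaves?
Ivy is a knave.
Rose is a knight.

Verification:
- Ivy (knave) says "Rose always lies" - this is FALSE (a lie) because Rose is a knight.
- Rose (knight) says "Ivy and I are different types" - this is TRUE because Rose is a knight and Ivy is a knave.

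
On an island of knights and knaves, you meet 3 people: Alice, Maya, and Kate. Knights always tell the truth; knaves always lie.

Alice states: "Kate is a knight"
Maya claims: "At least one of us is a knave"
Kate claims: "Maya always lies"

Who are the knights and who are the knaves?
Alice is a knave.
Maya is a knight.
Kate is a knave.

Verification:
- Alice (knave) says "Kate is a knight" - this is FALSE (a lie) because Kate is a knave.
- Maya (knight) says "At least one of us is a knave" - this is TRUE because Alice and Kate are knaves.
- Kate (knave) says "Maya always lies" - this is FALSE (a lie) because Maya is a knight.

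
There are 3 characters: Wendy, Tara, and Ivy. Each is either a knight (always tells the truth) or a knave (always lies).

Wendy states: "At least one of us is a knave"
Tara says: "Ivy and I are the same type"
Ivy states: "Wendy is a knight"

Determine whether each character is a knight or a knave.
Wendy is a knight.
Tara is a knave.
Ivy is a knight.

Verification:
- Wendy (knight) says "At least one of us is a knave" - this is TRUE because Tara is a knave.
- Tara (knave) says "Ivy and I are the same type" - this is FALSE (a lie) because Tara is a knave and Ivy is a knight.
- Ivy (knight) says "Wendy is a knight" - this is TRUE because Wendy is a knight.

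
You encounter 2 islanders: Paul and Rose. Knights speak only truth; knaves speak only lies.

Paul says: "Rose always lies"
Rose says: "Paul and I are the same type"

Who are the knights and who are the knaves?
Paul is a knight.
Rose is a knave.

Verification:
- Paul (knight) says "Rose always lies" - this is TRUE because Rose is a knave.
- Rose (knave) says "Paul and I are the same type" - this is FALSE (a lie) because Rose is a knave and Paul is a knight.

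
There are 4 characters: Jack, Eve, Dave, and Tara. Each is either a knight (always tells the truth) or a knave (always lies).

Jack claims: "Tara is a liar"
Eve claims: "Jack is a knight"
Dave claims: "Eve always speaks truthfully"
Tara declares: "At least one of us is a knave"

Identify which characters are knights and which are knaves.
Jack is a knave.
Eve is a knave.
Dave is a knave.
Tara is a knight.

Verification:
- Jack (knave) says "Tara is a liar" - this is FALSE (a lie) because Tara is a knight.
- Eve (knave) says "Jack is a knight" - this is FALSE (a lie) because Jack is a knave.
- Dave (knave) says "Eve always speaks truthfully" - this is FALSE (a lie) because Eve is a knave.
- Tara (knight) says "At least one of us is a knave" - this is TRUE because Jack, Eve, and Dave are knaves.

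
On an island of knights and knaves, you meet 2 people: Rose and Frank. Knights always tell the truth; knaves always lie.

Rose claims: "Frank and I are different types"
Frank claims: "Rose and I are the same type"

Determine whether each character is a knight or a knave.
Rose is a knight.
Frank is a knave.

Verification:
- Rose (knight) says "Frank and I are different types" - this is TRUE because Rose is a knight and Frank is a knave.
- Frank (knave) says "Rose and I are the same type" - this is FALSE (a lie) because Frank is a knave and Rose is a knight.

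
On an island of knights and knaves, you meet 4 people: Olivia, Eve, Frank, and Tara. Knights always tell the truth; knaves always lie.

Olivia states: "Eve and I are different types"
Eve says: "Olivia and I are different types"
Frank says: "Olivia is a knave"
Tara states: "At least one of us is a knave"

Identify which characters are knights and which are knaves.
Olivia is a knave.
Eve is a knave.
Frank is a knight.
Tara is a knight.

Verification:
- Olivia (knave) says "Eve and I are different types" - this is FALSE (a lie) because Olivia is a knave and Eve is a knave.
- Eve (knave) says "Olivia and I are different types" - this is FALSE (a lie) because Eve is a knave and Olivia is a knave.
- Frank (knight) says "Olivia is a knave" - this is TRUE because Olivia is a knave.
- Tara (knight) says "At least one of us is a knave" - this is TRUE because Olivia and Eve are knaves.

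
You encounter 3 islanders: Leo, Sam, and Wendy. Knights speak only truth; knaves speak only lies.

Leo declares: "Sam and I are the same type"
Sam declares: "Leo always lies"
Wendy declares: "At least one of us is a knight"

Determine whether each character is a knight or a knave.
Leo is a knave.
Sam is a knight.
Wendy is a knight.

Verification:
- Leo (knave) says "Sam and I are the same type" - this is FALSE (a lie) because Leo is a knave and Sam is a knight.
- Sam (knight) says "Leo always lies" - this is TRUE because Leo is a knave.
- Wendy (knight) says "At least one of us is a knight" - this is TRUE because Sam and Wendy are knights.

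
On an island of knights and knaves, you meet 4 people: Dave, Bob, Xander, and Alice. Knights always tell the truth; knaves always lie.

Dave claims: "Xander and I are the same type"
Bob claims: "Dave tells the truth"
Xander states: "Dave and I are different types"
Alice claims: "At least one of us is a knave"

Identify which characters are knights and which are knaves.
Dave is a knave.
Bob is a knave.
Xander is a knight.
Alice is a knight.

Verification:
- Dave (knave) says "Xander and I are the same type" - this is FALSE (a lie) because Dave is a knave and Xander is a knight.
- Bob (knave) says "Dave tells the truth" - this is FALSE (a lie) because Dave is a knave.
- Xander (knight) says "Dave and I are different types" - this is TRUE because Xander is a knight and Dave is a knave.
- Alice (knight) says "At least one of us is a knave" - this is TRUE because Dave and Bob are knaves.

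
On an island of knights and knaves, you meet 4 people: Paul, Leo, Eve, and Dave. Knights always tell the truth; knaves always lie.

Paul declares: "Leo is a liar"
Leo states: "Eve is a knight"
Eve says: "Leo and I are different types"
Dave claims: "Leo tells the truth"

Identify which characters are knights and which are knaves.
Paul is a knight.
Leo is a knave.
Eve is a knave.
Dave is a knave.

Verification:
- Paul (knight) says "Leo is a liar" - this is TRUE because Leo is a knave.
- Leo (knave) says "Eve is a knight" - this is FALSE (a lie) because Eve is a knave.
- Eve (knave) says "Leo and I are different types" - this is FALSE (a lie) because Eve is a knave and Leo is a knave.
- Dave (knave) says "Leo tells the truth" - this is FALSE (a lie) because Leo is a knave.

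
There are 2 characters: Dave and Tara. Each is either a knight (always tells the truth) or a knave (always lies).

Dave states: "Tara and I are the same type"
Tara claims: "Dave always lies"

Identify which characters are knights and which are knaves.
Dave is a knave.
Tara is a knight.

Verification:
- Dave (knave) says "Tara and I are the same type" - this is FALSE (a lie) because Dave is a knave and Tara is a knight.
- Tara (knight) says "Dave always lies" - this is TRUE because Dave is a knave.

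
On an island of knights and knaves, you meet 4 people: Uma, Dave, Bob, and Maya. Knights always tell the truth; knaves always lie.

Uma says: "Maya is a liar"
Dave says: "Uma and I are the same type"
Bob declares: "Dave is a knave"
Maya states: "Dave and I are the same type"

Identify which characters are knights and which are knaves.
Uma is a knight.
Dave is a knight.
Bob is a knave.
Maya is a knave.

Verification:
- Uma (knight) says "Maya is a liar" - this is TRUE because Maya is a knave.
- Dave (knight) says "Uma and I are the same type" - this is TRUE because Dave is a knight and Uma is a knight.
- Bob (knave) says "Dave is a knave" - this is FALSE (a lie) because Dave is a knight.
- Maya (knave) says "Dave and I are the same type" - this is FALSE (a lie) because Maya is a knave and Dave is a knight.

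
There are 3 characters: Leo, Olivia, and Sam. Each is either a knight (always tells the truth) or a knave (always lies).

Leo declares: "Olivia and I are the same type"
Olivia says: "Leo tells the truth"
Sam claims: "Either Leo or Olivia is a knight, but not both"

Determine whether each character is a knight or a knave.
Leo is a knight.
Olivia is a knight.
Sam is a knave.

Verification:
- Leo (knight) says "Olivia and I are the same type" - this is TRUE because Leo is a knight and Olivia is a knight.
- Olivia (knight) says "Leo tells the truth" - this is TRUE because Leo is a knight.
- Sam (knave) says "Either Leo or Olivia is a knight, but not both" - this is FALSE (a lie) because Leo is a knight and Olivia is a knight.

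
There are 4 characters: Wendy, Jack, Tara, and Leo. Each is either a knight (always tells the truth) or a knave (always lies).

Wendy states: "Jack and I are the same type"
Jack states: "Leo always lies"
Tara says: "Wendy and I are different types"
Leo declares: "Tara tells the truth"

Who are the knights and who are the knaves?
Wendy is a knave.
Jack is a knight.
Tara is a knave.
Leo is a knave.

Verification:
- Wendy (knave) says "Jack and I are the same type" - this is FALSE (a lie) because Wendy is a knave and Jack is a knight.
- Jack (knight) says "Leo always lies" - this is TRUE because Leo is a knave.
- Tara (knave) says "Wendy and I are different types" - this is FALSE (a lie) because Tara is a knave and Wendy is a knave.
- Leo (knave) says "Tara tells the truth" - this is FALSE (a lie) because Tara is a knave.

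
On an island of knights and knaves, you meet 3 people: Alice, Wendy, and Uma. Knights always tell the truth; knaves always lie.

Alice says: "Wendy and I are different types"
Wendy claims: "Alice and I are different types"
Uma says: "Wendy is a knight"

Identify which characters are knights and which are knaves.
Alice is a knave.
Wendy is a knave.
Uma is a knave.

Verification:
- Alice (knave) says "Wendy and I are different types" - this is FALSE (a lie) because Alice is a knave and Wendy is a knave.
- Wendy (knave) says "Alice and I are different types" - this is FALSE (a lie) because Wendy is a knave and Alice is a knave.
- Uma (knave) says "Wendy is a knight" - this is FALSE (a lie) because Wendy is a knave.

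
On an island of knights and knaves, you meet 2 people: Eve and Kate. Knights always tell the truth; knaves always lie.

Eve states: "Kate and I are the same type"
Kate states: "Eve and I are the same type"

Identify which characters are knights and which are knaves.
Eve is a knight.
Kate is a knight.

Verification:
- Eve (knight) says "Kate and I are the same type" - this is TRUE because Eve is a knight and Kate is a knight.
- Kate (knight) says "Eve and I are the same type" - this is TRUE because Kate is a knight and Eve is a knight.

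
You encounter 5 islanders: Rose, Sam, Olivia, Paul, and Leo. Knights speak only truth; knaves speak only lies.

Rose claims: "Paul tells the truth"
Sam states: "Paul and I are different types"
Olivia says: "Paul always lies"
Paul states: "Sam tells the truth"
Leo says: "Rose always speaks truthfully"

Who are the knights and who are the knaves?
Rose is a knave.
Sam is a knave.
Olivia is a knight.
Paul is a knave.
Leo is a knave.

Verification:
- Rose (knave) says "Paul tells the truth" - this is FALSE (a lie) because Paul is a knave.
- Sam (knave) says "Paul and I are different types" - this is FALSE (a lie) because Sam is a knave and Paul is a knave.
- Olivia (knight) says "Paul always lies" - this is TRUE because Paul is a knave.
- Paul (knave) says "Sam tells the truth" - this is FALSE (a lie) because Sam is a knave.
- Leo (knave) says "Rose always speaks truthfully" - this is FALSE (a lie) because Rose is a knave.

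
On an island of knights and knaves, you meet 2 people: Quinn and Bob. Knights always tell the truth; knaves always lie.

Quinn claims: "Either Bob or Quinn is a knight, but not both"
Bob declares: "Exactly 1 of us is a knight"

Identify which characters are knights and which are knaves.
Quinn is a knave.
Bob is a knave.

Verification:
- Quinn (knave) says "Either Bob or Quinn is a knight, but not both" - this is FALSE (a lie) because Bob is a knave and Quinn is a knave.
- Bob (knave) says "Exactly 1 of us is a knight" - this is FALSE (a lie) because there are 0 knights.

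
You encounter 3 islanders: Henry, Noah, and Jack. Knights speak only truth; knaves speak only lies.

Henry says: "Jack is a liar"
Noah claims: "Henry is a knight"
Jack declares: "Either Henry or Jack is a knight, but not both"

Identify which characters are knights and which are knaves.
Henry is a knave.
Noah is a knave.
Jack is a knight.

Verification:
- Henry (knave) says "Jack is a liar" - this is FALSE (a lie) because Jack is a knight.
- Noah (knave) says "Henry is a knight" - this is FALSE (a lie) because Henry is a knave.
- Jack (knight) says "Either Henry or Jack is a knight, but not both" - this is TRUE because Henry is a knave and Jack is a knight.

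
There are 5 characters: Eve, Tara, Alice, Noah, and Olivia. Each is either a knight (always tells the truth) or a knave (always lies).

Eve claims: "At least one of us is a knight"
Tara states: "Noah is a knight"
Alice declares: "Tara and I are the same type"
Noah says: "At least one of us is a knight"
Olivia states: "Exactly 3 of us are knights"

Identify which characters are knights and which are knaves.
Eve is a knight.
Tara is a knight.
Alice is a knight.
Noah is a knight.
Olivia is a knave.

Verification:
- Eve (knight) says "At least one of us is a knight" - this is TRUE because Eve, Tara, Alice, and Noah are knights.
- Tara (knight) says "Noah is a knight" - this is TRUE because Noah is a knight.
- Alice (knight) says "Tara and I are the same type" - this is TRUE because Alice is a knight and Tara is a knight.
- Noah (knight) says "At least one of us is a knight" - this is TRUE because Eve, Tara, Alice, and Noah are knights.
- Olivia (knave) says "Exactly 3 of us are knights" - this is FALSE (a lie) because there are 4 knights.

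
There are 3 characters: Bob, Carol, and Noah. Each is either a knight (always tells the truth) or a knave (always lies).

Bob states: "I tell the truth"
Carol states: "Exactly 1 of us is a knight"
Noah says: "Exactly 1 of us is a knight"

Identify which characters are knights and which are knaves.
Bob is a knave.
Carol is a knave.
Noah is a knave.

Verification:
- Bob (knave) says "I tell the truth" - this is FALSE (a lie) because Bob is a knave.
- Carol (knave) says "Exactly 1 of us is a knight" - this is FALSE (a lie) because there are 0 knights.
- Noah (knave) says "Exactly 1 of us is a knight" - this is FALSE (a lie) because there are 0 knights.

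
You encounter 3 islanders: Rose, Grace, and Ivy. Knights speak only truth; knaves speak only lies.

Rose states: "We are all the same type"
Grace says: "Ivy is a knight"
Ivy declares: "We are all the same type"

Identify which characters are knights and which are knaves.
Rose is a knight.
Grace is a knight.
Ivy is a knight.

Verification:
- Rose (knight) says "We are all the same type" - this is TRUE because Rose, Grace, and Ivy are knights.
- Grace (knight) says "Ivy is a knight" - this is TRUE because Ivy is a knight.
- Ivy (knight) says "We are all the same type" - this is TRUE because Rose, Grace, and Ivy are knights.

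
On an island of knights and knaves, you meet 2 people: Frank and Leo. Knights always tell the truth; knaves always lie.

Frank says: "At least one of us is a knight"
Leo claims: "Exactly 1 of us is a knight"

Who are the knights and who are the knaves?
Frank is a knave.
Leo is a knave.

Verification:
- Frank (knave) says "At least one of us is a knight" - this is FALSE (a lie) because no one is a knight.
- Leo (knave) says "Exactly 1 of us is a knight" - this is FALSE (a lie) because there are 0 knights.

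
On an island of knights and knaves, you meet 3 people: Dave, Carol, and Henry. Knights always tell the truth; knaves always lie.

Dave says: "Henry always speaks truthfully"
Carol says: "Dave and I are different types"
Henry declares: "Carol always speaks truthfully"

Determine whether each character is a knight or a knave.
Dave is a knave.
Carol is a knave.
Henry is a knave.

Verification:
- Dave (knave) says "Henry always speaks truthfully" - this is FALSE (a lie) because Henry is a knave.
- Carol (knave) says "Dave and I are different types" - this is FALSE (a lie) because Carol is a knave and Dave is a knave.
- Henry (knave) says "Carol always speaks truthfully" - this is FALSE (a lie) because Carol is a knave.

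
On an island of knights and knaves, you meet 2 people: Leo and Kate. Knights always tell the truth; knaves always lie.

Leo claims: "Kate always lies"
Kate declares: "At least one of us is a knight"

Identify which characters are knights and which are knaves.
Leo is a knave.
Kate is a knight.

Verification:
- Leo (knave) says "Kate always lies" - this is FALSE (a lie) because Kate is a knight.
- Kate (knight) says "At least one of us is a knight" - this is TRUE because Kate is a knight.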